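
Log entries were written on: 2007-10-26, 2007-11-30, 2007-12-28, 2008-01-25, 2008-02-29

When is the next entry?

2008-03-28

These are Fridays with 35, 28, 28, 35-day gaps.
Each is the final Friday of its month — 2007-11-30 is past the 28th, so '4th Friday' doesn't fit.
March 2008 ends with Friday 2008-03-28.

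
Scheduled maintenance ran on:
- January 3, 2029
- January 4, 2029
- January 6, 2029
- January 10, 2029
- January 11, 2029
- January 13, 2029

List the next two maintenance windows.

January 17, 2029; January 18, 2029

Gaps: 1, 2, 4, 1, 2 days — not constant, but cyclic with period 3.
The events fall on every Wednesday, Thursday and Saturday.
Next Wednesday: January 17, 2029.
The following Thursday is January 18, 2029.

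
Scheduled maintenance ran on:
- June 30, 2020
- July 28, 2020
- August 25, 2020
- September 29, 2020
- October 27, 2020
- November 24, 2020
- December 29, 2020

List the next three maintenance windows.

These are Tuesdays with 28, 28, 35, 28, 28, 35-day gaps.
Each is the final Tuesday of its month — June 30, 2020 is past the 28th, so '4th Tuesday' doesn't fit.
Last Tuesday of January 2021: January 26, 2021.
February 2021 ends with Tuesday February 23, 2021.
March 2021 ends with Tuesday March 30, 2021.

January 26, 2021; February 23, 2021; March 30, 2021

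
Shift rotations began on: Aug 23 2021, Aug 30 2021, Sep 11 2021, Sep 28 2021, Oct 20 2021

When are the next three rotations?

Intervals are 7, 12, 17, 22 days — an arithmetic progression with common difference 5.
Next gap: 27 days. Oct 20 2021 + 27 days = Nov 16 2021.
Next gap: 32 days. Nov 16 2021 + 32 days = Dec 18 2021.
Next gap: 37 days. Dec 18 2021 + 37 days = Jan 24 2022.

Nov 16 2021, Dec 18 2021, Jan 24 2022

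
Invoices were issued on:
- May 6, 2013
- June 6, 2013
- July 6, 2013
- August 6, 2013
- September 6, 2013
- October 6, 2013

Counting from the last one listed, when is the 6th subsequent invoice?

The day-of-month is always 6 (31, 30, 31, 31, 30 days between events).
So this recurs on the 6th of each month.
Next: November 2013 → November 6, 2013.
Next: December 2013 → December 6, 2013.
Next: January 2014 → January 6, 2014.
February 2014: February 6, 2014.
March 2014: March 6, 2014.
Next: April 2014 → April 6, 2014.

April 6, 2014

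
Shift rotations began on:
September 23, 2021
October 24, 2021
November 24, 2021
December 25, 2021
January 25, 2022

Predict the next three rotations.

February 25, 2022; March 28, 2022; April 28, 2022

The spacing is 31, 31, 31, 31 days — always 31 days.
January 25, 2022 + 31 days = February 25, 2022.
February 25, 2022 + 31 days = March 28, 2022.
March 28, 2022 + 31 days = April 28, 2022.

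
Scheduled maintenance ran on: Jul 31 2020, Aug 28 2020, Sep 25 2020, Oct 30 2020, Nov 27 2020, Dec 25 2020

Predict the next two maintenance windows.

These are Fridays with 28, 28, 35, 28, 28-day gaps.
Each is the final Friday of its month — Jul 31 2020 is past the 28th, so '4th Friday' doesn't fit.
January 2021 ends with Friday Jan 29 2021.
February 2021 ends with Friday Feb 26 2021.

Jan 29 2021, Feb 26 2021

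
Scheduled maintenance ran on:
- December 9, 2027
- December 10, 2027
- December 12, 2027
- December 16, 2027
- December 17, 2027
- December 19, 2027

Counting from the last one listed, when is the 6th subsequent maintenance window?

January 2, 2028

The gap pattern 1, 2, 4, 1, 2 repeats every 3 events.
These are the Thursdays, Fridays and Sundays of each week.
Next Thursday: December 23, 2027.
The following Friday is December 24, 2027.
The following Sunday is December 26, 2027.
Next Thursday: December 30, 2027.
The following Friday is December 31, 2027.
The following Sunday is January 2, 2028.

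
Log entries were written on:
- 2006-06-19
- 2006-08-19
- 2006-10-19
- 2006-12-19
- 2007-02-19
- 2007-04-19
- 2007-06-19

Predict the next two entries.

2007-08-19, 2007-10-19

Each date is the 19th; the gaps (61, 61, 61, 62, 59, 61) track the month lengths.
The rule is the 19th of every 2 months.
Next: August 2007 → 2007-08-19.
Next: October 2007 → 2007-10-19.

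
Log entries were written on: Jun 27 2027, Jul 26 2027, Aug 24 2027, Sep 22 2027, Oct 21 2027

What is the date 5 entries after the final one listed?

Mar 14 2028

The spacing is 29, 29, 29, 29 days — always 29 days.
Oct 21 2027 + 29 days = Nov 19 2027.
Nov 19 2027 + 29 days = Dec 18 2027.
Dec 18 2027 + 29 days = Jan 16 2028.
Jan 16 2028 + 29 days = Feb 14 2028.
Feb 14 2028 + 29 days = Mar 14 2028.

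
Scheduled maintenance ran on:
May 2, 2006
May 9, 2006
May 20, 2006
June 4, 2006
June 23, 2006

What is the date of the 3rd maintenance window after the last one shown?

The spacing grows by 4 each time: 7, 11, 15, 19 days.
Next gap: 23 days. June 23, 2006 + 23 days = July 16, 2006.
Next gap: 27 days. July 16, 2006 + 27 days = August 12, 2006.
Next gap: 31 days. August 12, 2006 + 31 days = September 12, 2006.

September 12, 2006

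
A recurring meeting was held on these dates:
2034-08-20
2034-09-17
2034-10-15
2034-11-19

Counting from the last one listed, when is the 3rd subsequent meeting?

These are Sundays at 28- or 35-day spacing (28, 28, 35).
The pattern: 3rd Sunday of the month.
3rd Sunday of December 2034: 2034-12-17.
January 2035 — 3rd Sunday is 2035-01-21.
3rd Sunday of February 2035: 2035-02-18.

2035-02-18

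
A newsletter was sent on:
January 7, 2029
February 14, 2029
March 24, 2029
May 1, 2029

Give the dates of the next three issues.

Gaps between consecutive events: 38, 38, 38 days — a constant 38-day interval.
May 1, 2029 + 38 days = June 8, 2029.
June 8, 2029 + 38 days = July 16, 2029.
July 16, 2029 + 38 days = August 23, 2029.

June 8, 2029; July 16, 2029; August 23, 2029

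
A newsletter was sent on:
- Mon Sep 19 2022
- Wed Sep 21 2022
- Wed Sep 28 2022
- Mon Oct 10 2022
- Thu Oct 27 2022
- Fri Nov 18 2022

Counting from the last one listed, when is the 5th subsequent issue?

Gaps: 2, 7, 12, 17, 22 days — each gap is 5 larger than the previous one.
Next gap: 27 days. Fri Nov 18 2022 + 27 days = Thu Dec 15 2022.
Next gap: 32 days. Thu Dec 15 2022 + 32 days = Mon Jan 16 2023.
Next gap: 37 days. Mon Jan 16 2023 + 37 days = Wed Feb 22 2023.
Next gap: 42 days. Wed Feb 22 2023 + 42 days = Wed Apr 5 2023.
Next gap: 47 days. Wed Apr 5 2023 + 47 days = Mon May 22 2023.

Mon May 22 2023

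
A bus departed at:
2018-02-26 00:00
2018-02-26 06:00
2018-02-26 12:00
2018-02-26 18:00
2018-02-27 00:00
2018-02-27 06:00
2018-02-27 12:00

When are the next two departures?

The interval is a steady 6 hours (6, 6, 6, 6, 6, 6).
2018-02-27 12:00 + 6 h = 2018-02-27 18:00.
2018-02-27 18:00 + 6 h = 2018-02-28 00:00.

2018-02-27 18:00, 2018-02-28 00:00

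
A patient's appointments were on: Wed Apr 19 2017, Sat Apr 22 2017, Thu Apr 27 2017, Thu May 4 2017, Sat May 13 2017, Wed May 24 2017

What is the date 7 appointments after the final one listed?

The spacing grows by 2 each time: 3, 5, 7, 9, 11 days.
Next gap: 13 days. Wed May 24 2017 + 13 days = Tue Jun 6 2017.
Next gap: 15 days. Tue Jun 6 2017 + 15 days = Wed Jun 21 2017.
Next gap: 17 days. Wed Jun 21 2017 + 17 days = Sat Jul 8 2017.
Next gap: 19 days. Sat Jul 8 2017 + 19 days = Thu Jul 27 2017.
Next gap: 21 days. Thu Jul 27 2017 + 21 days = Thu Aug 17 2017.
Next gap: 23 days. Thu Aug 17 2017 + 23 days = Sat Sep 9 2017.
Next gap: 25 days. Sat Sep 9 2017 + 25 days = Wed Oct 4 2017.

Wed Oct 4 2017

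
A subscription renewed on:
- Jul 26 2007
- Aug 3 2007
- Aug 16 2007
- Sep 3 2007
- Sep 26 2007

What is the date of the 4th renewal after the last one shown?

The spacing grows by 5 each time: 8, 13, 18, 23 days.
Next gap: 28 days. Sep 26 2007 + 28 days = Oct 24 2007.
Next gap: 33 days. Oct 24 2007 + 33 days = Nov 26 2007.
Next gap: 38 days. Nov 26 2007 + 38 days = Jan 3 2008.
Next gap: 43 days. Jan 3 2008 + 43 days = Feb 15 2008.

Feb 15 2008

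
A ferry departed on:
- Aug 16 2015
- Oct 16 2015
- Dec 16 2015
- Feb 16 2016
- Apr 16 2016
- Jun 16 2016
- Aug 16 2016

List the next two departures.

Gaps: 61, 61, 62, 60, 61, 61 days — not constant. Every event is on the 16th of the month.
Pattern: the 16th of every 2 months.
October 2016: Oct 16 2016.
December 2016: Dec 16 2016.

Oct 16 2016, Dec 16 2016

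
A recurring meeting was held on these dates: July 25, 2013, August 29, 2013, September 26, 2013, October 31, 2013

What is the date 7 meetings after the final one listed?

May 29, 2014

All Thursdays; the gaps (35, 28, 35) vary with month length.
This is the last Thursday of each month.
November 2013 ends with Thursday November 28, 2013.
Last Thursday of December 2013: December 26, 2013.
Last Thursday of January 2014: January 30, 2014.
Last Thursday of February 2014: February 27, 2014.
Last Thursday of March 2014: March 27, 2014.
Last Thursday of April 2014: April 24, 2014.
Last Thursday of May 2014: May 29, 2014.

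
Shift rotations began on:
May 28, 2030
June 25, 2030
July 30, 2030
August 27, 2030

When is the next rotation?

September 24, 2030

These are Tuesdays with 28, 35, 28-day gaps.
Each is the final Tuesday of its month — July 30, 2030 is past the 28th, so '4th Tuesday' doesn't fit.
September 2030 ends with Tuesday September 24, 2030.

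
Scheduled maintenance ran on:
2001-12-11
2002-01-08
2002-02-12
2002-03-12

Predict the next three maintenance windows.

2002-04-09, 2002-05-14, 2002-06-11

These are Tuesdays at 28- or 35-day spacing (28, 35, 28).
The pattern: 2nd Tuesday of the month.
2nd Tuesday of April 2002: 2002-04-09.
May 2002 — 2nd Tuesday is 2002-05-14.
June 2002 — 2nd Tuesday is 2002-06-11.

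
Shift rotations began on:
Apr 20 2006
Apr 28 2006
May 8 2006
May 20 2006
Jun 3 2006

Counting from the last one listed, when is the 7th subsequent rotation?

Nov 4 2006

The spacing grows by 2 each time: 8, 10, 12, 14 days.
Next gap: 16 days. Jun 3 2006 + 16 days = Jun 19 2006.
Next gap: 18 days. Jun 19 2006 + 18 days = Jul 7 2006.
Next gap: 20 days. Jul 7 2006 + 20 days = Jul 27 2006.
Next gap: 22 days. Jul 27 2006 + 22 days = Aug 18 2006.
Next gap: 24 days. Aug 18 2006 + 24 days = Sep 11 2006.
Next gap: 26 days. Sep 11 2006 + 26 days = Oct 7 2006.
Next gap: 28 days. Oct 7 2006 + 28 days = Nov 4 2006.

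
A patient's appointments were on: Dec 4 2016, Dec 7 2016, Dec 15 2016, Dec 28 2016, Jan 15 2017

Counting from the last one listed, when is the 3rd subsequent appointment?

Gaps: 3, 8, 13, 18 days — each gap is 5 larger than the previous one.
Next gap: 23 days. Jan 15 2017 + 23 days = Feb 7 2017.
Next gap: 28 days. Feb 7 2017 + 28 days = Mar 7 2017.
Next gap: 33 days. Mar 7 2017 + 33 days = Apr 9 2017.

Apr 9 2017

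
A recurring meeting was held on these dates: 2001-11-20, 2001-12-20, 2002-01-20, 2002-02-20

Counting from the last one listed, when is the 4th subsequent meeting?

2002-06-20

Each date is the 20th; the gaps (30, 31, 31) track the month lengths.
The rule is the 20th of each month.
March 2002: 2002-03-20.
Next: April 2002 → 2002-04-20.
Next: May 2002 → 2002-05-20.
Next: June 2002 → 2002-06-20.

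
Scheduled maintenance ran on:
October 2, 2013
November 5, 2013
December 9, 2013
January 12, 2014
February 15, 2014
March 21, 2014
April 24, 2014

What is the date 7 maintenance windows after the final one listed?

Gaps between consecutive events: 34, 34, 34, 34, 34, 34 days — a constant 34-day interval.
April 24, 2014 + 34 days = May 28, 2014.
May 28, 2014 + 34 days = July 1, 2014.
July 1, 2014 + 34 days = August 4, 2014.
August 4, 2014 + 34 days = September 7, 2014.
September 7, 2014 + 34 days = October 11, 2014.
October 11, 2014 + 34 days = November 14, 2014.
November 14, 2014 + 34 days = December 18, 2014.

December 18, 2014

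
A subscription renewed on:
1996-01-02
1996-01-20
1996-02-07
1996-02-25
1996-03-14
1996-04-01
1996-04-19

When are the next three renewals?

The spacing is 18, 18, 18, 18, 18, 18 days — always 18 days.
1996-04-19 + 18 days = 1996-05-07.
1996-05-07 + 18 days = 1996-05-25.
1996-05-25 + 18 days = 1996-06-12.

1996-05-07, 1996-05-25, 1996-06-12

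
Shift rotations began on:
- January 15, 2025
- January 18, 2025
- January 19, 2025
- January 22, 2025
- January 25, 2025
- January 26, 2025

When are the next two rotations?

Every event lands on a Wednesday or Saturday or Sunday (gaps cycle 3, 1, 3, 3, 1).
So the schedule is: every Wednesday, Saturday and Sunday.
The following Wednesday is January 29, 2025.
Next Saturday: February 1, 2025.

January 29, 2025; February 1, 2025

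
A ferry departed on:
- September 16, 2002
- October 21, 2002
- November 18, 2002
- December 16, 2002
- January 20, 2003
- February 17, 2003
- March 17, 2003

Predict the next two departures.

All dates are Mondays, 35, 28, 28, 35, 28, 28 days apart.
Specifically, the 3rd Monday of each month.
3rd Monday of April 2003: April 21, 2003.
3rd Monday of May 2003: May 19, 2003.

April 21, 2003; May 19, 2003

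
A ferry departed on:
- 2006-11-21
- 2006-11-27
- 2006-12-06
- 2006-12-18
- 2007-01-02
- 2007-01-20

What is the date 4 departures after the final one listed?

2007-05-02

Intervals are 6, 9, 12, 15, 18 days — an arithmetic progression with common difference 3.
Next gap: 21 days. 2007-01-20 + 21 days = 2007-02-10.
Next gap: 24 days. 2007-02-10 + 24 days = 2007-03-06.
Next gap: 27 days. 2007-03-06 + 27 days = 2007-04-02.
Next gap: 30 days. 2007-04-02 + 30 days = 2007-05-02.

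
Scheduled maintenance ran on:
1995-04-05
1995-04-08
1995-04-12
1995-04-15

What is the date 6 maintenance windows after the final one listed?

The gap pattern 3, 4, 3 repeats every 2 events.
These are the Wednesdays and Saturdays of each week.
Next Wednesday: 1995-04-19.
Next Saturday: 1995-04-22.
Next Wednesday: 1995-04-26.
Next Saturday: 1995-04-29.
Next Wednesday: 1995-05-03.
Next Saturday: 1995-05-06.

1995-05-06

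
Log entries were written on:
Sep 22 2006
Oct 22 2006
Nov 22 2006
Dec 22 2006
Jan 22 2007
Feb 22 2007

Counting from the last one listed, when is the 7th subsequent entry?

Sep 22 2007

Each date is the 22nd; the gaps (30, 31, 30, 31, 31) track the month lengths.
The rule is the 22nd of each month.
Next: March 2007 → Mar 22 2007.
Next: April 2007 → Apr 22 2007.
Next: May 2007 → May 22 2007.
Next: June 2007 → Jun 22 2007.
Next: July 2007 → Jul 22 2007.
Next: August 2007 → Aug 22 2007.
September 2007: Sep 22 2007.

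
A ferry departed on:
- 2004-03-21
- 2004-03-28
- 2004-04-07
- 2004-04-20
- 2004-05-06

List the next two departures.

The spacing grows by 3 each time: 7, 10, 13, 16 days.
Next gap: 19 days. 2004-05-06 + 19 days = 2004-05-25.
Next gap: 22 days. 2004-05-25 + 22 days = 2004-06-16.

2004-05-25, 2004-06-16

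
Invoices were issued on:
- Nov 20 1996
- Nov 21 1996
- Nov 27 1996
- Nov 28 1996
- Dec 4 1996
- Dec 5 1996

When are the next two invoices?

Every event lands on a Wednesday or Thursday (gaps cycle 1, 6, 1, 6, 1).
So the schedule is: every Wednesday and Thursday.
Next Wednesday: Dec 11 1996.
Next Thursday: Dec 12 1996.

Dec 11 1996, Dec 12 1996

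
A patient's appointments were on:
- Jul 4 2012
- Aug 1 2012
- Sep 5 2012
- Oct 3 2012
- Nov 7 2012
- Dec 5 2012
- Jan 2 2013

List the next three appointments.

Feb 6 2013, Mar 6 2013, Apr 3 2013

All dates are Wednesdays, 28, 35, 28, 35, 28, 28 days apart.
Specifically, the 1st Wednesday of each month.
1st Wednesday of February 2013: Feb 6 2013.
March 2013 — 1st Wednesday is Mar 6 2013.
1st Wednesday of April 2013: Apr 3 2013.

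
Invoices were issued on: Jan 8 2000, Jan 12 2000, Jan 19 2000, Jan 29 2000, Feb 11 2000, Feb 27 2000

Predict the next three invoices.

Gaps: 4, 7, 10, 13, 16 days — each gap is 3 larger than the previous one.
Next gap: 19 days. Feb 27 2000 + 19 days = Mar 17 2000.
Next gap: 22 days. Mar 17 2000 + 22 days = Apr 8 2000.
Next gap: 25 days. Apr 8 2000 + 25 days = May 3 2000.

Mar 17 2000, Apr 8 2000, May 3 2000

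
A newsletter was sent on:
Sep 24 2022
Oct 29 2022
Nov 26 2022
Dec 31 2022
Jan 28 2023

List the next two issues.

Feb 25 2023, Mar 25 2023

Every date is a Saturday; gaps 35, 28, 35, 28 days.
Each is the last Saturday of its month (at least one falls on the 29th or later, ruling out '4th Saturday').
Last Saturday of February 2023: Feb 25 2023.
Last Saturday of March 2023: Mar 25 2023.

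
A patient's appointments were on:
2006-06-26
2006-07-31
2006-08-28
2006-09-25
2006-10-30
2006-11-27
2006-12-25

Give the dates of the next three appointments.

Every date is a Monday; gaps 35, 28, 28, 35, 28, 28 days.
Each is the last Monday of its month (at least one falls on the 29th or later, ruling out '4th Monday').
Last Monday of January 2007: 2007-01-29.
Last Monday of February 2007: 2007-02-26.
Last Monday of March 2007: 2007-03-26.

2007-01-29, 2007-02-26, 2007-03-26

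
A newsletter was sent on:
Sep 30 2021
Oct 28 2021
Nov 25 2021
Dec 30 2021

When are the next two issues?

All Thursdays; the gaps (28, 28, 35) vary with month length.
This is the last Thursday of each month.
January 2022 ends with Thursday Jan 27 2022.
Last Thursday of February 2022: Feb 24 2022.

Jan 27 2022, Feb 24 2022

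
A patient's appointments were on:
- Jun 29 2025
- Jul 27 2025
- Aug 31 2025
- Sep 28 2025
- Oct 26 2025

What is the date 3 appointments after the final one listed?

Every date is a Sunday; gaps 28, 35, 28, 28 days.
Each is the last Sunday of its month (at least one falls on the 29th or later, ruling out '4th Sunday').
Last Sunday of November 2025: Nov 30 2025.
Last Sunday of December 2025: Dec 28 2025.
January 2026 ends with Sunday Jan 25 2026.

Jan 25 2026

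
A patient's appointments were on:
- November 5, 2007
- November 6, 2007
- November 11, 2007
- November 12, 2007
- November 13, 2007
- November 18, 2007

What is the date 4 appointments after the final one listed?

Every event lands on a Monday or Tuesday or Sunday (gaps cycle 1, 5, 1, 1, 5).
So the schedule is: every Monday, Tuesday and Sunday.
Next Monday: November 19, 2007.
Next Tuesday: November 20, 2007.
The following Sunday is November 25, 2007.
Next Monday: November 26, 2007.

November 26, 2007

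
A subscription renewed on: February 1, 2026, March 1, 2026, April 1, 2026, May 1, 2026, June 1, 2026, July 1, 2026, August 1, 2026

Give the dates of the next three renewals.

September 1, 2026; October 1, 2026; November 1, 2026

Gaps: 28, 31, 30, 31, 30, 31 days — not constant. Every event is on the 1st of the month.
Pattern: the 1st of each month.
September 2026: September 1, 2026.
October 2026: October 1, 2026.
November 2026: November 1, 2026.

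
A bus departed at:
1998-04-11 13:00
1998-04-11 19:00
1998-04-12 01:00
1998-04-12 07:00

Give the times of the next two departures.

Spacing: 6, 6, 6 h — constant 6 h.
1998-04-12 07:00 + 6 h = 1998-04-12 13:00.
1998-04-12 13:00 + 6 h = 1998-04-12 19:00.

1998-04-12 13:00, 1998-04-12 19:00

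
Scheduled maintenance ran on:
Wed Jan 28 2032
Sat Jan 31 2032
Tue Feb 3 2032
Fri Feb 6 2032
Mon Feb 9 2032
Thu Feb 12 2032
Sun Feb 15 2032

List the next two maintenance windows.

Wed Feb 18 2032, Sat Feb 21 2032

Every event comes 3 days after the last (3, 3, 3, 3, 3, 3).
Sun Feb 15 2032 + 3 days = Wed Feb 18 2032.
Wed Feb 18 2032 + 3 days = Sat Feb 21 2032.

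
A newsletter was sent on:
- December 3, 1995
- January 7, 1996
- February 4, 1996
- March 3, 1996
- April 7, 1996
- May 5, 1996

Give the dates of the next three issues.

June 2, 1996; July 7, 1996; August 4, 1996

These are Sundays at 28- or 35-day spacing (35, 28, 28, 35, 28).
The pattern: 1st Sunday of the month.
1st Sunday of June 1996: June 2, 1996.
July 1996 — 1st Sunday is July 7, 1996.
1st Sunday of August 1996: August 4, 1996.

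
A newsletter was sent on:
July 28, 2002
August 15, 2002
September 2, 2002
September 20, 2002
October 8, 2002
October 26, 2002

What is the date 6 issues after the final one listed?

February 11, 2003

The spacing is 18, 18, 18, 18, 18 days — always 18 days.
October 26, 2002 + 18 days = November 13, 2002.
November 13, 2002 + 18 days = December 1, 2002.
December 1, 2002 + 18 days = December 19, 2002.
December 19, 2002 + 18 days = January 6, 2003.
January 6, 2003 + 18 days = January 24, 2003.
January 24, 2003 + 18 days = February 11, 2003.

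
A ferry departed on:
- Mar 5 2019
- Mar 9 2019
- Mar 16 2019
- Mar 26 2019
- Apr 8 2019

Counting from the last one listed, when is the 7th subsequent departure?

The spacing grows by 3 each time: 4, 7, 10, 13 days.
Next gap: 16 days. Apr 8 2019 + 16 days = Apr 24 2019.
Next gap: 19 days. Apr 24 2019 + 19 days = May 13 2019.
Next gap: 22 days. May 13 2019 + 22 days = Jun 4 2019.
Next gap: 25 days. Jun 4 2019 + 25 days = Jun 29 2019.
Next gap: 28 days. Jun 29 2019 + 28 days = Jul 27 2019.
Next gap: 31 days. Jul 27 2019 + 31 days = Aug 27 2019.
Next gap: 34 days. Aug 27 2019 + 34 days = Sep 30 2019.

Sep 30 2019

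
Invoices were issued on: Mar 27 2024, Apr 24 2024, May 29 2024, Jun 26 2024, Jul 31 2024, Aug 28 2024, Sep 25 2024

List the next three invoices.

These are Wednesdays with 28, 35, 28, 35, 28, 28-day gaps.
Each is the final Wednesday of its month — May 29 2024 is past the 28th, so '4th Wednesday' doesn't fit.
October 2024 ends with Wednesday Oct 30 2024.
November 2024 ends with Wednesday Nov 27 2024.
December 2024 ends with Wednesday Dec 25 2024.

Oct 30 2024, Nov 27 2024, Dec 25 2024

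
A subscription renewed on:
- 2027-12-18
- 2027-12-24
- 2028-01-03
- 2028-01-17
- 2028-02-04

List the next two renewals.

Gaps: 6, 10, 14, 18 days — each gap is 4 larger than the previous one.
Next gap: 22 days. 2028-02-04 + 22 days = 2028-02-26.
Next gap: 26 days. 2028-02-26 + 26 days = 2028-03-23.

2028-02-26, 2028-03-23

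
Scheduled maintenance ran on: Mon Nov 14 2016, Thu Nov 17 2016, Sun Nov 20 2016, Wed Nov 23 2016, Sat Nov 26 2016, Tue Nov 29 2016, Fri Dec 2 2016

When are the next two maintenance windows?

Mon Dec 5 2016, Thu Dec 8 2016

Every event comes 3 days after the last (3, 3, 3, 3, 3, 3).
Fri Dec 2 2016 + 3 days = Mon Dec 5 2016.
Mon Dec 5 2016 + 3 days = Thu Dec 8 2016.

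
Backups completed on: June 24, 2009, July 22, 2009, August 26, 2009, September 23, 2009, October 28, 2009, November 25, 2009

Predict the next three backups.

December 23, 2009; January 27, 2010; February 24, 2010

Gaps: 28, 35, 28, 35, 28 days — a mix of 28 and 35. Every date is a Wednesday.
Each is the 4th Wednesday of its month.
December 2009 — 4th Wednesday is December 23, 2009.
January 2010 — 4th Wednesday is January 27, 2010.
February 2010 — 4th Wednesday is February 24, 2010.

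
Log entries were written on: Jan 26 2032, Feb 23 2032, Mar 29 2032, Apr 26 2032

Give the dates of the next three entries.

These are Mondays with 28, 35, 28-day gaps.
Each is the final Monday of its month — Mar 29 2032 is past the 28th, so '4th Monday' doesn't fit.
May 2032 ends with Monday May 31 2032.
Last Monday of June 2032: Jun 28 2032.
July 2032 ends with Monday Jul 26 2032.

May 31 2032, Jun 28 2032, Jul 26 2032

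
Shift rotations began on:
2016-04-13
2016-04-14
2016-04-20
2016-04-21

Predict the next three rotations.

2016-04-27, 2016-04-28, 2016-05-04

Every event lands on a Wednesday or Thursday (gaps cycle 1, 6, 1).
So the schedule is: every Wednesday and Thursday.
Next Wednesday: 2016-04-27.
The following Thursday is 2016-04-28.
Next Wednesday: 2016-05-04.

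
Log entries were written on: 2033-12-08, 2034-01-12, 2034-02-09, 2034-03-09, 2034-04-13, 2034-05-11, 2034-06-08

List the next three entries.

2034-07-13, 2034-08-10, 2034-09-14

All dates are Thursdays, 35, 28, 28, 35, 28, 28 days apart.
Specifically, the 2nd Thursday of each month.
July 2034 — 2nd Thursday is 2034-07-13.
2nd Thursday of August 2034: 2034-08-10.
September 2034 — 2nd Thursday is 2034-09-14.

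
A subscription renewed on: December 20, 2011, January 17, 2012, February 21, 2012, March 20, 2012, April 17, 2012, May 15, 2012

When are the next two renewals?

June 19, 2012; July 17, 2012

These are Tuesdays at 28- or 35-day spacing (28, 35, 28, 28, 28).
The pattern: 3rd Tuesday of the month.
June 2012 — 3rd Tuesday is June 19, 2012.
3rd Tuesday of July 2012: July 17, 2012.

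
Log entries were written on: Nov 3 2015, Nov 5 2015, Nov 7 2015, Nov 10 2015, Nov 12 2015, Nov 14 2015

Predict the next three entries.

Nov 17 2015, Nov 19 2015, Nov 21 2015

The gap pattern 2, 2, 3, 2, 2 repeats every 3 events.
These are the Tuesdays, Thursdays and Saturdays of each week.
Next Tuesday: Nov 17 2015.
Next Thursday: Nov 19 2015.
Next Saturday: Nov 21 2015.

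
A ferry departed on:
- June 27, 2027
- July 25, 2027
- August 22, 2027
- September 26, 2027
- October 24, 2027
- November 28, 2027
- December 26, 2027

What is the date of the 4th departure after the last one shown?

Gaps: 28, 28, 35, 28, 35, 28 days — a mix of 28 and 35. Every date is a Sunday.
Each is the 4th Sunday of its month.
4th Sunday of January 2028: January 23, 2028.
4th Sunday of February 2028: February 27, 2028.
March 2028 — 4th Sunday is March 26, 2028.
4th Sunday of April 2028: April 23, 2028.

April 23, 2028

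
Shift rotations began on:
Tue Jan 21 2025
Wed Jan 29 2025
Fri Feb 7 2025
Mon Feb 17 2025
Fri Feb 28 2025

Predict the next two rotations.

Wed Mar 12 2025, Tue Mar 25 2025

Intervals are 8, 9, 10, 11 days — an arithmetic progression with common difference 1.
Next gap: 12 days. Fri Feb 28 2025 + 12 days = Wed Mar 12 2025.
Next gap: 13 days. Wed Mar 12 2025 + 13 days = Tue Mar 25 2025.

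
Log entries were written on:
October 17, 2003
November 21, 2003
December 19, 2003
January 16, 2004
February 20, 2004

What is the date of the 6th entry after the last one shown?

All dates are Fridays, 35, 28, 28, 35 days apart.
Specifically, the 3rd Friday of each month.
3rd Friday of March 2004: March 19, 2004.
April 2004 — 3rd Friday is April 16, 2004.
3rd Friday of May 2004: May 21, 2004.
3rd Friday of June 2004: June 18, 2004.
July 2004 — 3rd Friday is July 16, 2004.
3rd Friday of August 2004: August 20, 2004.

August 20, 2004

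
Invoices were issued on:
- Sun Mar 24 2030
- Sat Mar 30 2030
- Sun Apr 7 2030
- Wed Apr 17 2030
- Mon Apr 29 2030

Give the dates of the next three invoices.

Mon May 13 2030, Wed May 29 2030, Sun Jun 16 2030

The spacing grows by 2 each time: 6, 8, 10, 12 days.
Next gap: 14 days. Mon Apr 29 2030 + 14 days = Mon May 13 2030.
Next gap: 16 days. Mon May 13 2030 + 16 days = Wed May 29 2030.
Next gap: 18 days. Wed May 29 2030 + 18 days = Sun Jun 16 2030.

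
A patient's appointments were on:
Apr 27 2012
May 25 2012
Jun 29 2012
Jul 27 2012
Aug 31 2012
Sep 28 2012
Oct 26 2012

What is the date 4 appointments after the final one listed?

Feb 22 2013

All Fridays; the gaps (28, 35, 28, 35, 28, 28) vary with month length.
This is the last Friday of each month.
Last Friday of November 2012: Nov 30 2012.
Last Friday of December 2012: Dec 28 2012.
January 2013 ends with Friday Jan 25 2013.
Last Friday of February 2013: Feb 22 2013.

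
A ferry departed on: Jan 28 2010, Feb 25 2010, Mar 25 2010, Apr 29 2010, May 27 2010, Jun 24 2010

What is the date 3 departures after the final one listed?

Sep 30 2010

These are Thursdays with 28, 28, 35, 28, 28-day gaps.
Each is the final Thursday of its month — Apr 29 2010 is past the 28th, so '4th Thursday' doesn't fit.
Last Thursday of July 2010: Jul 29 2010.
August 2010 ends with Thursday Aug 26 2010.
Last Thursday of September 2010: Sep 30 2010.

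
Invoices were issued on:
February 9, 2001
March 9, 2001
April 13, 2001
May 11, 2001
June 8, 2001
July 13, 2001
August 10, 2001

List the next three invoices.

September 14, 2001; October 12, 2001; November 9, 2001

Gaps: 28, 35, 28, 28, 35, 28 days — a mix of 28 and 35. Every date is a Friday.
Each is the 2nd Friday of its month.
2nd Friday of September 2001: September 14, 2001.
October 2001 — 2nd Friday is October 12, 2001.
2nd Friday of November 2001: November 9, 2001.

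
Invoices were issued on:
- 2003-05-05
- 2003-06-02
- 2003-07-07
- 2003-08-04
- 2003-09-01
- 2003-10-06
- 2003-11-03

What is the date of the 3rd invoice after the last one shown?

2004-02-02

All dates are Mondays, 28, 35, 28, 28, 35, 28 days apart.
Specifically, the 1st Monday of each month.
December 2003 — 1st Monday is 2003-12-01.
January 2004 — 1st Monday is 2004-01-05.
February 2004 — 1st Monday is 2004-02-02.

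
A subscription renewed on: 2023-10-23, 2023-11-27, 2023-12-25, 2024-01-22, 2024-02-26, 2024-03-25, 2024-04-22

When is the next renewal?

Gaps: 35, 28, 28, 35, 28, 28 days — a mix of 28 and 35. Every date is a Monday.
Each is the 4th Monday of its month.
4th Monday of May 2024: 2024-05-27.

2024-05-27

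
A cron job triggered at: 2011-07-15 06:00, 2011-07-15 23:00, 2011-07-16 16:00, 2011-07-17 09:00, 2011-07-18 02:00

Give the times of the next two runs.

The interval is a steady 17 hours (17, 17, 17, 17).
2011-07-18 02:00 + 17 h = 2011-07-18 19:00.
2011-07-18 19:00 + 17 h = 2011-07-19 12:00.

2011-07-18 19:00, 2011-07-19 12:00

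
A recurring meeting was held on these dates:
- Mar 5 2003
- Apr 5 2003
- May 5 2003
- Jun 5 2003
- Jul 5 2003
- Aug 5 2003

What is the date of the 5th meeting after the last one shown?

Jan 5 2004

Each date is the 5th; the gaps (31, 30, 31, 30, 31) track the month lengths.
The rule is the 5th of each month.
Next: September 2003 → Sep 5 2003.
October 2003: Oct 5 2003.
Next: November 2003 → Nov 5 2003.
December 2003: Dec 5 2003.
January 2004: Jan 5 2004.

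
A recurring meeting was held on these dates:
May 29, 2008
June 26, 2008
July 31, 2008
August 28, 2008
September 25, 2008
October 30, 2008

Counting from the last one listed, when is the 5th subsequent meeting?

March 26, 2009

Every date is a Thursday; gaps 28, 35, 28, 28, 35 days.
Each is the last Thursday of its month (at least one falls on the 29th or later, ruling out '4th Thursday').
November 2008 ends with Thursday November 27, 2008.
December 2008 ends with Thursday December 25, 2008.
Last Thursday of January 2009: January 29, 2009.
February 2009 ends with Thursday February 26, 2009.
March 2009 ends with Thursday March 26, 2009.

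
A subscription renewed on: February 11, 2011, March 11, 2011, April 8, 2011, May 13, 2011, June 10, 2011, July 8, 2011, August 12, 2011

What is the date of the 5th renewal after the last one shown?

January 13, 2012

These are Fridays at 28- or 35-day spacing (28, 28, 35, 28, 28, 35).
The pattern: 2nd Friday of the month.
September 2011 — 2nd Friday is September 9, 2011.
2nd Friday of October 2011: October 14, 2011.
2nd Friday of November 2011: November 11, 2011.
December 2011 — 2nd Friday is December 9, 2011.
January 2012 — 2nd Friday is January 13, 2012.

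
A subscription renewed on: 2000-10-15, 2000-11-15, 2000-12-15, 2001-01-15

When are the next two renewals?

2001-02-15, 2001-03-15

Each date is the 15th; the gaps (31, 30, 31) track the month lengths.
The rule is the 15th of each month.
February 2001: 2001-02-15.
Next: March 2001 → 2001-03-15.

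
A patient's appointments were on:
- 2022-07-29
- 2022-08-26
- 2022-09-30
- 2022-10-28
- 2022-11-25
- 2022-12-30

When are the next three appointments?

These are Fridays with 28, 35, 28, 28, 35-day gaps.
Each is the final Friday of its month — 2022-07-29 is past the 28th, so '4th Friday' doesn't fit.
Last Friday of January 2023: 2023-01-27.
Last Friday of February 2023: 2023-02-24.
Last Friday of March 2023: 2023-03-31.

2023-01-27, 2023-02-24, 2023-03-31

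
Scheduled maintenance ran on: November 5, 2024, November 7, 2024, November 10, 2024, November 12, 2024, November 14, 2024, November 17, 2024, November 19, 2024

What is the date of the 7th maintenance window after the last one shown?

December 5, 2024

Every event lands on a Tuesday or Thursday or Sunday (gaps cycle 2, 3, 2, 2, 3, 2).
So the schedule is: every Tuesday, Thursday and Sunday.
Next Thursday: November 21, 2024.
The following Sunday is November 24, 2024.
Next Tuesday: November 26, 2024.
The following Thursday is November 28, 2024.
The following Sunday is December 1, 2024.
Next Tuesday: December 3, 2024.
The following Thursday is December 5, 2024.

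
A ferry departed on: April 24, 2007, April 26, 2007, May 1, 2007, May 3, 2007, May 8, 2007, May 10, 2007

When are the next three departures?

May 15, 2007; May 17, 2007; May 22, 2007

The gap pattern 2, 5, 2, 5, 2 repeats every 2 events.
These are the Tuesdays and Thursdays of each week.
Next Tuesday: May 15, 2007.
The following Thursday is May 17, 2007.
The following Tuesday is May 22, 2007.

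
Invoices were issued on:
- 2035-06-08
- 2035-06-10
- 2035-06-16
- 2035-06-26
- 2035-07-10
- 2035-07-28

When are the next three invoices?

The spacing grows by 4 each time: 2, 6, 10, 14, 18 days.
Next gap: 22 days. 2035-07-28 + 22 days = 2035-08-19.
Next gap: 26 days. 2035-08-19 + 26 days = 2035-09-14.
Next gap: 30 days. 2035-09-14 + 30 days = 2035-10-14.

2035-08-19, 2035-09-14, 2035-10-14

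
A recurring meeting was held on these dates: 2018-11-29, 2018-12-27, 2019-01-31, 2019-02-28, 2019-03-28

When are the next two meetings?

All Thursdays; the gaps (28, 35, 28, 28) vary with month length.
This is the last Thursday of each month.
Last Thursday of April 2019: 2019-04-25.
May 2019 ends with Thursday 2019-05-30.

2019-04-25, 2019-05-30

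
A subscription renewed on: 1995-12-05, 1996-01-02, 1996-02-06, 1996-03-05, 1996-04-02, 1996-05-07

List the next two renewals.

Gaps: 28, 35, 28, 28, 35 days — a mix of 28 and 35. Every date is a Tuesday.
Each is the 1st Tuesday of its month.
1st Tuesday of June 1996: 1996-06-04.
1st Tuesday of July 1996: 1996-07-02.

1996-06-04, 1996-07-02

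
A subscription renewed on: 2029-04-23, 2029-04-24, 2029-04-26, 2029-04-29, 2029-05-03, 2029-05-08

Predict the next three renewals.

Intervals are 1, 2, 3, 4, 5 days — an arithmetic progression with common difference 1.
Next gap: 6 days. 2029-05-08 + 6 days = 2029-05-14.
Next gap: 7 days. 2029-05-14 + 7 days = 2029-05-21.
Next gap: 8 days. 2029-05-21 + 8 days = 2029-05-29.

2029-05-14, 2029-05-21, 2029-05-29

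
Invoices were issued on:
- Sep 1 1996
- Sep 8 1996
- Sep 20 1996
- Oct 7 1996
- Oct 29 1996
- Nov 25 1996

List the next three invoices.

Dec 27 1996, Feb 2 1997, Mar 16 1997

The spacing grows by 5 each time: 7, 12, 17, 22, 27 days.
Next gap: 32 days. Nov 25 1996 + 32 days = Dec 27 1996.
Next gap: 37 days. Dec 27 1996 + 37 days = Feb 2 1997.
Next gap: 42 days. Feb 2 1997 + 42 days = Mar 16 1997.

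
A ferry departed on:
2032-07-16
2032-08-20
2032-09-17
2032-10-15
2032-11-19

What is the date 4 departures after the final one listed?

Gaps: 35, 28, 28, 35 days — a mix of 28 and 35. Every date is a Friday.
Each is the 3rd Friday of its month.
December 2032 — 3rd Friday is 2032-12-17.
January 2033 — 3rd Friday is 2033-01-21.
February 2033 — 3rd Friday is 2033-02-18.
March 2033 — 3rd Friday is 2033-03-18.

2033-03-18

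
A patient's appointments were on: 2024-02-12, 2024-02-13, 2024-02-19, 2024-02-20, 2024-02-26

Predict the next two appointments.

2024-02-27, 2024-03-04

Every event lands on a Monday or Tuesday (gaps cycle 1, 6, 1, 6).
So the schedule is: every Monday and Tuesday.
Next Tuesday: 2024-02-27.
Next Monday: 2024-03-04.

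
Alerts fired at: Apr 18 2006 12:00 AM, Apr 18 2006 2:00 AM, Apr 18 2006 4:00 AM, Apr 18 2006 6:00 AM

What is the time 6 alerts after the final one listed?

Apr 18 2006 6:00 PM

The interval is a steady 2 hours (2, 2, 2).
Apr 18 2006 6:00 AM + 2 h = Apr 18 2006 8:00 AM.
Apr 18 2006 8:00 AM + 2 h = Apr 18 2006 10:00 AM.
Apr 18 2006 10:00 AM + 2 h = Apr 18 2006 12:00 PM.
Apr 18 2006 12:00 PM + 2 h = Apr 18 2006 2:00 PM.
Apr 18 2006 2:00 PM + 2 h = Apr 18 2006 4:00 PM.
Apr 18 2006 4:00 PM + 2 h = Apr 18 2006 6:00 PM.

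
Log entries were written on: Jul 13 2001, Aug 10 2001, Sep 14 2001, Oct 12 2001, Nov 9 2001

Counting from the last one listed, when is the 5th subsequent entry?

Apr 12 2002

Gaps: 28, 35, 28, 28 days — a mix of 28 and 35. Every date is a Friday.
Each is the 2nd Friday of its month.
2nd Friday of December 2001: Dec 14 2001.
2nd Friday of January 2002: Jan 11 2002.
2nd Friday of February 2002: Feb 8 2002.
2nd Friday of March 2002: Mar 8 2002.
2nd Friday of April 2002: Apr 12 2002.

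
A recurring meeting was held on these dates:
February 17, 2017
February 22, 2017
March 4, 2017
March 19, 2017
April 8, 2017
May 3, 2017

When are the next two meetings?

The spacing grows by 5 each time: 5, 10, 15, 20, 25 days.
Next gap: 30 days. May 3, 2017 + 30 days = June 2, 2017.
Next gap: 35 days. June 2, 2017 + 35 days = July 7, 2017.

June 2, 2017; July 7, 2017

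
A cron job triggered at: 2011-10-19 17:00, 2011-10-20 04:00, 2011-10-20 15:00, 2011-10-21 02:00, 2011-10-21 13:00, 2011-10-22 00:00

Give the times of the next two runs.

Gaps: 11, 11, 11, 11, 11 hours — each event is 11 hours after the previous one.
2011-10-22 00:00 + 11 h = 2011-10-22 11:00.
2011-10-22 11:00 + 11 h = 2011-10-22 22:00.

2011-10-22 11:00, 2011-10-22 22:00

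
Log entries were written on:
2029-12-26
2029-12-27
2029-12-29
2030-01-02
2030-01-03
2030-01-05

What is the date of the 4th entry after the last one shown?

2030-01-16

Every event lands on a Wednesday or Thursday or Saturday (gaps cycle 1, 2, 4, 1, 2).
So the schedule is: every Wednesday, Thursday and Saturday.
Next Wednesday: 2030-01-09.
The following Thursday is 2030-01-10.
Next Saturday: 2030-01-12.
Next Wednesday: 2030-01-16.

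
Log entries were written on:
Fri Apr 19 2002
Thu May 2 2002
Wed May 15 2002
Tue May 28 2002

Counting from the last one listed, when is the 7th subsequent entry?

Gaps between consecutive events: 13, 13, 13 days — a constant 13-day interval.
Tue May 28 2002 + 13 days = Mon Jun 10 2002.
Mon Jun 10 2002 + 13 days = Sun Jun 23 2002.
Sun Jun 23 2002 + 13 days = Sat Jul 6 2002.
Sat Jul 6 2002 + 13 days = Fri Jul 19 2002.
Fri Jul 19 2002 + 13 days = Thu Aug 1 2002.
Thu Aug 1 2002 + 13 days = Wed Aug 14 2002.
Wed Aug 14 2002 + 13 days = Tue Aug 27 2002.

Tue Aug 27 2002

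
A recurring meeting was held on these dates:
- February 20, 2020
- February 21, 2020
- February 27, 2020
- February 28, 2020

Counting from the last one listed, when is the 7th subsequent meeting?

March 26, 2020

The gap pattern 1, 6, 1 repeats every 2 events.
These are the Thursdays and Fridays of each week.
The following Thursday is March 5, 2020.
Next Friday: March 6, 2020.
Next Thursday: March 12, 2020.
The following Friday is March 13, 2020.
Next Thursday: March 19, 2020.
The following Friday is March 20, 2020.
Next Thursday: March 26, 2020.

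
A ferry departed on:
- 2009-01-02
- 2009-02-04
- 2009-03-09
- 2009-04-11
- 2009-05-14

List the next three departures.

2009-06-16, 2009-07-19, 2009-08-21

Every event comes 33 days after the last (33, 33, 33, 33).
2009-05-14 + 33 days = 2009-06-16.
2009-06-16 + 33 days = 2009-07-19.
2009-07-19 + 33 days = 2009-08-21.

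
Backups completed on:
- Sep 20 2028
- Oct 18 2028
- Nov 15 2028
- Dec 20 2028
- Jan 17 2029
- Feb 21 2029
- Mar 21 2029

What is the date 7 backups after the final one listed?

Oct 17 2029

Gaps: 28, 28, 35, 28, 35, 28 days — a mix of 28 and 35. Every date is a Wednesday.
Each is the 3rd Wednesday of its month.
April 2029 — 3rd Wednesday is Apr 18 2029.
3rd Wednesday of May 2029: May 16 2029.
3rd Wednesday of June 2029: Jun 20 2029.
3rd Wednesday of July 2029: Jul 18 2029.
3rd Wednesday of August 2029: Aug 15 2029.
September 2029 — 3rd Wednesday is Sep 19 2029.
October 2029 — 3rd Wednesday is Oct 17 2029.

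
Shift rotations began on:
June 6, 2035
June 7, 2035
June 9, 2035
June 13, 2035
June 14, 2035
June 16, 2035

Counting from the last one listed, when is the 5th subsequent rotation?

June 28, 2035

Every event lands on a Wednesday or Thursday or Saturday (gaps cycle 1, 2, 4, 1, 2).
So the schedule is: every Wednesday, Thursday and Saturday.
The following Wednesday is June 20, 2035.
Next Thursday: June 21, 2035.
Next Saturday: June 23, 2035.
The following Wednesday is June 27, 2035.
The following Thursday is June 28, 2035.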